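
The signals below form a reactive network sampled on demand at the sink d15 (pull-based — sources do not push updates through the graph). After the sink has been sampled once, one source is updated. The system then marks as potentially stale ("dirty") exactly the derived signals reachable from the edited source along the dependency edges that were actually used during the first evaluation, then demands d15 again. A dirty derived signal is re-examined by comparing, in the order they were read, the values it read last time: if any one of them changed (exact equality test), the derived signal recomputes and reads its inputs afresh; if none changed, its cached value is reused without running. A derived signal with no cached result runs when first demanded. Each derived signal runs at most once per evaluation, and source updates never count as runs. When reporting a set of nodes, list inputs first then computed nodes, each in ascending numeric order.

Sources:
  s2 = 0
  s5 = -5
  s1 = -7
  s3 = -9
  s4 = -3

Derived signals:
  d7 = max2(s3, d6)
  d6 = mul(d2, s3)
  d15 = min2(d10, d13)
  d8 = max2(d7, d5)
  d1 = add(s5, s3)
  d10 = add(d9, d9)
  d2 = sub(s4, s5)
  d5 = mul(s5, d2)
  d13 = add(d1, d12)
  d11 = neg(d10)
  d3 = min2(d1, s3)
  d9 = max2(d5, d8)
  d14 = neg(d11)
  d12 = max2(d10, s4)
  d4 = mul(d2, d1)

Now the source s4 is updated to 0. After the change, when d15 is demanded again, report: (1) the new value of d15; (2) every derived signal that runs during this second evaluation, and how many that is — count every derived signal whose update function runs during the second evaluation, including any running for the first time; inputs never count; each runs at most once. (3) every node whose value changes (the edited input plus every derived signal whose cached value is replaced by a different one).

Initial pass — values computed on the first demand:
  d1 = add(-5, -9) = -14
  d2 = sub(-3, -5) = 2
  d5 = mul(-5, 2) = -10
  d6 = mul(2, -9) = -18
  d7 = max2(-9, -18) = -9
  d8 = max2(-9, -10) = -9
  d9 = max2(-10, -9) = -9
  d10 = add(-9, -9) = -18
  d12 = max2(-18, -3) = -3
  d13 = add(-14, -3) = -17
  d15 = min2(-18, -17) = -18

Second demand — change propagation:
  d2: re-runs because s4 -3->0; new result 5.
  d5: re-runs because d2 2->5; new result -25.
  d6: re-runs because d2 2->5; new result -45.
  d7: re-runs because d6 -18->-45; new result -9 (unchanged).
  d8: re-runs because d5 -10->-25; new result -9 (unchanged).
  d9: re-runs because d5 -10->-25; new result -9 (unchanged).
  d10: re-examined; everything it read last time is the same (d9 unchanged, d9 unchanged) — cache -18 kept, no run.
  d12: re-runs because s4 -3->0; new result 0.
  d13: re-runs because d12 -3->0; new result -14.
  d15: re-runs because d13 -17->-14; new result -18 (unchanged).

The important point: at d10 every value read last time is unchanged, so the dirty flag clears without a run.

d15 now evaluates to -18.
Run set: d2, d5, d6, d7, d8, d9, d12, d13, d15 (9 run).
Changed values: s4, d2, d5, d6, d12, d13.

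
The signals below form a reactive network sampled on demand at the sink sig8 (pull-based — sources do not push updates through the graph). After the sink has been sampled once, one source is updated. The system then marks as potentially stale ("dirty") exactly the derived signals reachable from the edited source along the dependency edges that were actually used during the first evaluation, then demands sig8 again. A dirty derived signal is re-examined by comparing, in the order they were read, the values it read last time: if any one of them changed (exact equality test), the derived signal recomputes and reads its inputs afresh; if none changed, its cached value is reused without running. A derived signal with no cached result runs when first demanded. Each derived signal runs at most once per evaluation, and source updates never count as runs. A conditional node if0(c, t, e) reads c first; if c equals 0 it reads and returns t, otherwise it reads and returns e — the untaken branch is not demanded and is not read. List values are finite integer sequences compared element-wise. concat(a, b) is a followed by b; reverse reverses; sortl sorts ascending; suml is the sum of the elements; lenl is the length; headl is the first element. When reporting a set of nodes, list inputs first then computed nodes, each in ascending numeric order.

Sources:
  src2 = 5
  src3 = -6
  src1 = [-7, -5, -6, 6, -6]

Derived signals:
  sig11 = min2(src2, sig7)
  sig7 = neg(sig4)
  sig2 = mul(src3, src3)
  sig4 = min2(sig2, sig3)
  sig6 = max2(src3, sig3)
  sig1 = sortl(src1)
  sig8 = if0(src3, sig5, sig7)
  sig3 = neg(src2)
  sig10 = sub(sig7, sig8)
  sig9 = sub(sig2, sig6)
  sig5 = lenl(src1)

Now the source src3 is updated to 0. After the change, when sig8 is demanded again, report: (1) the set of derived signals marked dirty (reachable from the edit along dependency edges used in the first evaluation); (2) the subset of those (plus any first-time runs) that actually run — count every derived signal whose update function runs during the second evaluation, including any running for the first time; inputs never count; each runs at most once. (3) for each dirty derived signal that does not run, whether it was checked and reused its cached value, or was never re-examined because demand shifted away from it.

Dirty set: sig2, sig4, sig7, sig8.
Run set: sig5, sig8 (2 run).
Left stale — demand moved off them: sig2, sig4, sig7.
The important point: the flipped condition redirects demand; sig2, sig4, sig7 are left stale, never re-checked.

Initial pass — values computed on the first demand:
  sig2 = mul(-6, -6) = 36
  sig3 = neg(5) = -5
  sig4 = min2(36, -5) = -5
  sig7 = neg(-5) = 5
  sig8 = if0(src3=-6 -> else branch sig7) = 5

Second demand — change propagation:
  sig2: dirty yet unreached — the second evaluation never asks for it.
  sig4: dirty yet unreached — the second evaluation never asks for it.
  sig5: newly demanded (no cache) — executes and yields 5.
  sig7: dirty yet unreached — the second evaluation never asks for it.
  sig8: re-runs because src3 -6->0; new result 5 (unchanged).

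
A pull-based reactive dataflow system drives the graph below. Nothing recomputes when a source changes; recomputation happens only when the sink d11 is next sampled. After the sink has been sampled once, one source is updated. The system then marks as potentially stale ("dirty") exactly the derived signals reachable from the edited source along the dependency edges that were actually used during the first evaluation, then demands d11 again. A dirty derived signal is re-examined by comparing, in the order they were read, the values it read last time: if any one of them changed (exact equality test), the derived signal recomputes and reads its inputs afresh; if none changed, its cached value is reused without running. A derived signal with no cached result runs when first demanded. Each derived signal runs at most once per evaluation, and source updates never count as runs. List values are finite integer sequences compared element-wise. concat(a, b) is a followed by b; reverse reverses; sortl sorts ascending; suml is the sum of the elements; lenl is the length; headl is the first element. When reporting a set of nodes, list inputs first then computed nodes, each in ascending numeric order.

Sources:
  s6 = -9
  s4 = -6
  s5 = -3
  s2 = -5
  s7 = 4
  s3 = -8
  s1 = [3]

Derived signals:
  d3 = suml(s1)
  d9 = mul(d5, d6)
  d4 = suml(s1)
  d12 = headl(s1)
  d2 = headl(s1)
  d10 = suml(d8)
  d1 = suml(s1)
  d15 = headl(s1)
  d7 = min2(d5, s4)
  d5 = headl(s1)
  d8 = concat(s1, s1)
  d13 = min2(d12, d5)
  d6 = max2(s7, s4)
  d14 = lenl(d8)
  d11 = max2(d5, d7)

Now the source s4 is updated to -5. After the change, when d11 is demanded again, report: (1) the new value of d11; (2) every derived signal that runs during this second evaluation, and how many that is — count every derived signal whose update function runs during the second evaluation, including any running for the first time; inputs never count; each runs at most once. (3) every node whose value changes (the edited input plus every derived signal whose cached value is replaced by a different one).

New value of d11: 3.
Derived signals that run: d7, d11 — 2 in total.
Values that change: s4, d7.

First evaluation (everything demanded from the output):
  d5 = headl([3]) = 3
  d7 = min2(3, -6) = -6
  d11 = max2(3, -6) = 3

Propagation after the edit:
  d7: runs — s4 -6->-5; result -5.
  d11: runs — d7 -6->-5; result 3 (same value as before).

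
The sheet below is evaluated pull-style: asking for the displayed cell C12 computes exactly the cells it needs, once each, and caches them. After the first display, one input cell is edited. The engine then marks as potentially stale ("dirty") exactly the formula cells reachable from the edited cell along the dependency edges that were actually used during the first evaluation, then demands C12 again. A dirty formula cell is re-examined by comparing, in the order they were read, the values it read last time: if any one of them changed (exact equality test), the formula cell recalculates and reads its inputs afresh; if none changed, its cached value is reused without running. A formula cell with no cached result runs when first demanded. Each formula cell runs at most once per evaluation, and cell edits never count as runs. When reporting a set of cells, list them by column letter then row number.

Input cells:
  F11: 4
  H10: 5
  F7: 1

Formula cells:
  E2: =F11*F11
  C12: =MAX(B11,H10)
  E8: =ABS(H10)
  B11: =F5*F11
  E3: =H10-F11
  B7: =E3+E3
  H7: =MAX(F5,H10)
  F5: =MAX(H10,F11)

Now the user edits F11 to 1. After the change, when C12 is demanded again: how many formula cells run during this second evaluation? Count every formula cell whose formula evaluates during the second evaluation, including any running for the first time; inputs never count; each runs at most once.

First demand of the output computes:
  F5 = MAX(5, 4) = 5
  B11 = 5 * 4 = 20
  C12 = MAX(20, 5) = 20

After the edit, cleaning proceeds:
  F5: a read changed (F11 4->1) — executes, giving 5 — identical to its old value.
  B11: a read changed (F11 4->1) — executes, giving 5.
  C12: a read changed (B11 20->5) — executes, giving 5.

3 formula cells run: B11, C12, F5.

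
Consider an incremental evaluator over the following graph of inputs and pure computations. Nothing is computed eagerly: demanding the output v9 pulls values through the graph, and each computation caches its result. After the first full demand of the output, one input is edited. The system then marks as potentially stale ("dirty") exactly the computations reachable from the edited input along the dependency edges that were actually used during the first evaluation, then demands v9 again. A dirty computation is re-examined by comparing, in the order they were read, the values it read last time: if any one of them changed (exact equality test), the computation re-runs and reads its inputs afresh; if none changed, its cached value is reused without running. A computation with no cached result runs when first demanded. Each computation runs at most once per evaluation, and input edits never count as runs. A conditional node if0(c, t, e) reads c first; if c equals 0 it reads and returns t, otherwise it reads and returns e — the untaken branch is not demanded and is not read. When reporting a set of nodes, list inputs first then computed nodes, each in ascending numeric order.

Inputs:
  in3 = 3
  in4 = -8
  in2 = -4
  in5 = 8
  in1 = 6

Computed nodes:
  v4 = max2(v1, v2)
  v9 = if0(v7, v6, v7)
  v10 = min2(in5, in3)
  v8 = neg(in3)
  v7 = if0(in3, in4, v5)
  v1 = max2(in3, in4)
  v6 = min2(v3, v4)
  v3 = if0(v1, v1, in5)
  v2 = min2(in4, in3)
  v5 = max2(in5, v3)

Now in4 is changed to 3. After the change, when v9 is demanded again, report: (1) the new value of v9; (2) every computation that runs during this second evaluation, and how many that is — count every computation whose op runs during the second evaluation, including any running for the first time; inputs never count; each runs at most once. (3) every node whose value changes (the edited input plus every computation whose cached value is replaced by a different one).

v9 now evaluates to 8.
Run set: v1 (1 run).
Changed values: in4.
The important point: v1 recomputes to an identical value, and the output ends up unchanged.

Initial pass — values computed on the first demand:
  v1 = max2(3, -8) = 3
  v3 = if0(v1=3 -> else branch in5) = 8
  v5 = max2(8, 8) = 8
  v7 = if0(in3=3 -> else branch v5) = 8
  v9 = if0(v7=8 -> else branch v7) = 8

Second demand — change propagation:
  v1: re-runs because in4 -8->3; new result 3 (unchanged).
  v3: re-examined; everything it read last time is the same (v1 unchanged, in5 unchanged) — cache 8 kept, no run.
  v5: re-examined; everything it read last time is the same (in5 unchanged, v3 unchanged) — cache 8 kept, no run.
  v7: re-examined; everything it read last time is the same (in3 unchanged, v5 unchanged) — cache 8 kept, no run.
  v9: re-examined; everything it read last time is the same (v7 unchanged, v7 unchanged) — cache 8 kept, no run.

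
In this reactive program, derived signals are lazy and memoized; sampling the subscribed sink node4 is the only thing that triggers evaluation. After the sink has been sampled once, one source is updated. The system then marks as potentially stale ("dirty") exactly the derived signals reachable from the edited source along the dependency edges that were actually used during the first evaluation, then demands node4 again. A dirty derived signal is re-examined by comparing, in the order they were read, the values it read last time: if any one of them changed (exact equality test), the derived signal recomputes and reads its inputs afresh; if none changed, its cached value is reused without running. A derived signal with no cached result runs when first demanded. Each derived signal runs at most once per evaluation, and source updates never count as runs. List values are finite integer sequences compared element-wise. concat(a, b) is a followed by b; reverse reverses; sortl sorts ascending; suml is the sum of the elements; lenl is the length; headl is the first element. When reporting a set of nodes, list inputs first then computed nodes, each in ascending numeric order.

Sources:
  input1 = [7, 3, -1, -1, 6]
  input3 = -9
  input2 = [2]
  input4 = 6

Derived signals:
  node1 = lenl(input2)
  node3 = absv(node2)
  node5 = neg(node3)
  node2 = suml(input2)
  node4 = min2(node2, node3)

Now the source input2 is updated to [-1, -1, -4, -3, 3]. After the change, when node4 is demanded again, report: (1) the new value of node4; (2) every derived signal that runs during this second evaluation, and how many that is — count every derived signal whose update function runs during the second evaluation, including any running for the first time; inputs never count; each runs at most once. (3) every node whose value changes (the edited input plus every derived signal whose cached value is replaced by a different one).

Demanding node4 again yields -6.
3 derived signals run: node2, node3, node4.
The nodes whose values change: input2, node2, node3, node4.

First demand of the output computes:
  node2 = suml([2]) = 2
  node3 = absv(2) = 2
  node4 = min2(2, 2) = 2

After the edit, cleaning proceeds:
  node2: a read changed (input2 [2]->[-1, -1, -4, -3, 3]) — executes, giving -6.
  node3: a read changed (node2 2->-6) — executes, giving 6.
  node4: a read changed (node2 2->-6; node3 2->6) — executes, giving -6.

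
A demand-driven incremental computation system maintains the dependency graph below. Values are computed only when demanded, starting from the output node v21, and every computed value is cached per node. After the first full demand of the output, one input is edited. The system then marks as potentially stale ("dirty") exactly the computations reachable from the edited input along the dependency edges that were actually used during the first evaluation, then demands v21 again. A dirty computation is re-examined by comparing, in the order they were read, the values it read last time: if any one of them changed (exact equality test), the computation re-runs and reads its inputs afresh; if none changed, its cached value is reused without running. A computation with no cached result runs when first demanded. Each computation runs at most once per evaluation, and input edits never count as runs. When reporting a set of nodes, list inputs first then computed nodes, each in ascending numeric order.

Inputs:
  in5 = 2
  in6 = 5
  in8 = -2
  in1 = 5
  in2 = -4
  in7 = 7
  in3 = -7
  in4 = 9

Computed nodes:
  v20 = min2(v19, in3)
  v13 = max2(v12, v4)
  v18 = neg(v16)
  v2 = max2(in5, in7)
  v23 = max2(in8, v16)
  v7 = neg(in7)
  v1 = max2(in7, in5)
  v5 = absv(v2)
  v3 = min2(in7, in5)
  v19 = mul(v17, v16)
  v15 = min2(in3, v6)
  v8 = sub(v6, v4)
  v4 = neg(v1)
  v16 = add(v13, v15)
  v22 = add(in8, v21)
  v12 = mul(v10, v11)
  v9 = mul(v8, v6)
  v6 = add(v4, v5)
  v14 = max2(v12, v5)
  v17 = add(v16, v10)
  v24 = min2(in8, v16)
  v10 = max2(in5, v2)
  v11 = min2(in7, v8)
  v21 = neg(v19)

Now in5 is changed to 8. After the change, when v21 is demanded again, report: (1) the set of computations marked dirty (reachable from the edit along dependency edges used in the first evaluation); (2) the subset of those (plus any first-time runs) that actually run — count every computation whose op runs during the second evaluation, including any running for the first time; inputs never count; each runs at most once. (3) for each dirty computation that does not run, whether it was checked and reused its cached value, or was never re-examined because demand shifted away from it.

Marked dirty: v1, v2, v4, v5, v6, v8, v10, v11, v12, v13, v15, v16, v17, v19, v21.
Computations that run: v1, v2, v4, v5, v6, v8, v10, v11, v12, v13, v16, v17, v19, v21 — 14 in total.
Checked but reused from cache: v15.
Key observation: the cutoff stops propagation at v15 — its inputs' values are unchanged, so it reuses its cache.

First evaluation (everything demanded from the output):
  v1 = max2(7, 2) = 7
  v2 = max2(2, 7) = 7
  v4 = neg(7) = -7
  v5 = absv(7) = 7
  v6 = add(-7, 7) = 0
  v8 = sub(0, -7) = 7
  v10 = max2(2, 7) = 7
  v11 = min2(7, 7) = 7
  v12 = mul(7, 7) = 49
  v13 = max2(49, -7) = 49
  v15 = min2(-7, 0) = -7
  v16 = add(49, -7) = 42
  v17 = add(42, 7) = 49
  v19 = mul(49, 42) = 2058
  v21 = neg(2058) = -2058

Propagation after the edit:
  v1: runs — in5 2->8; result 8.
  v2: runs — in5 2->8; result 8.
  v4: runs — v1 7->8; result -8.
  v5: runs — v2 7->8; result 8.
  v6: runs — v4 -7->-8; v5 7->8; result 0 (same value as before).
  v8: runs — v4 -7->-8; result 8.
  v10: runs — in5 2->8; v2 7->8; result 8.
  v11: runs — v8 7->8; result 7 (same value as before).
  v12: runs — v10 7->8; result 56.
  v13: runs — v12 49->56; v4 -7->-8; result 56.
  v15: checked — values it read are unchanged (in3 unchanged, v6 unchanged); reused cached -7 without running.
  v16: runs — v13 49->56; result 49.
  v17: runs — v16 42->49; v10 7->8; result 57.
  v19: runs — v17 49->57; v16 42->49; result 2793.
  v21: runs — v19 2058->2793; result -2793.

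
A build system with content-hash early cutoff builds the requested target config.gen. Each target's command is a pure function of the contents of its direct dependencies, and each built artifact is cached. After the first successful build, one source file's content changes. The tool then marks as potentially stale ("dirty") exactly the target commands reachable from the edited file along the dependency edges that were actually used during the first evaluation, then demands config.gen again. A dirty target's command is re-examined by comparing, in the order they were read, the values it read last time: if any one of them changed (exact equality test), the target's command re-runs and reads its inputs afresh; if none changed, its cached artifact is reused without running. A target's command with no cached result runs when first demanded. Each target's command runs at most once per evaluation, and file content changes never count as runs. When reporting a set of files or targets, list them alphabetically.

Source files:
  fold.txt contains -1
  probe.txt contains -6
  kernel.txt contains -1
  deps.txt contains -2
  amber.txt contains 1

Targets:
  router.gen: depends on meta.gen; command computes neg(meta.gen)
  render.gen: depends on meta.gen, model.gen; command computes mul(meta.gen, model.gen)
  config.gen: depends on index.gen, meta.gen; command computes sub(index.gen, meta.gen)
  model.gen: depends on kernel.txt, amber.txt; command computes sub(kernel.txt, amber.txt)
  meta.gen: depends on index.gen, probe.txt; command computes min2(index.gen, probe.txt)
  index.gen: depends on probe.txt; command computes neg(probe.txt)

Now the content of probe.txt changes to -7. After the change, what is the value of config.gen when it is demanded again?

New value of config.gen: 14.

First evaluation (everything demanded from the output):
  index.gen = neg(-6) = 6
  meta.gen = min2(6, -6) = -6
  config.gen = sub(6, -6) = 12

Propagation after the edit:
  index.gen: runs — probe.txt -6->-7; result 7.
  meta.gen: runs — index.gen 6->7; probe.txt -6->-7; result -7.
  config.gen: runs — index.gen 6->7; meta.gen -6->-7; result 14.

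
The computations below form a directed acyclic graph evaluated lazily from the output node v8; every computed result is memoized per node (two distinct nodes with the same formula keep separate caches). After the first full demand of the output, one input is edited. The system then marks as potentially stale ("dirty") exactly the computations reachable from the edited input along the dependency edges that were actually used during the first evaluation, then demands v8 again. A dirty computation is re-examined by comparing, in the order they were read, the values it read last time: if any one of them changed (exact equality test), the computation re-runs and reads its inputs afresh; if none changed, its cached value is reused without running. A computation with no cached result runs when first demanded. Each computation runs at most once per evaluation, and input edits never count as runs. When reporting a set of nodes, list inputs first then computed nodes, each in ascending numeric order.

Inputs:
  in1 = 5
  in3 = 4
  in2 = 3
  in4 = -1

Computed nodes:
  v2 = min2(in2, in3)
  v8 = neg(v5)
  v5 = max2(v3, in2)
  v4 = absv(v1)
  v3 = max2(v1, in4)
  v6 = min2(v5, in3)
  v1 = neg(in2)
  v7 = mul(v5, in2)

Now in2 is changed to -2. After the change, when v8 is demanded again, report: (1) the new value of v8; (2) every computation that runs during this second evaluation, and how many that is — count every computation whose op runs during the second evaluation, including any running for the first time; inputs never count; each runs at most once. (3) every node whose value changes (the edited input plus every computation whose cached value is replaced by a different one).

First demand of the output computes:
  v1 = neg(3) = -3
  v3 = max2(-3, -1) = -1
  v5 = max2(-1, 3) = 3
  v8 = neg(3) = -3

After the edit, cleaning proceeds:
  v1: a read changed (in2 3->-2) — executes, giving 2.
  v3: a read changed (v1 -3->2) — executes, giving 2.
  v5: a read changed (v3 -1->2; in2 3->-2) — executes, giving 2.
  v8: a read changed (v5 3->2) — executes, giving -2.

Demanding v8 again yields -2.
4 computations run: v1, v3, v5, v8.
The nodes whose values change: in2, v1, v3, v5, v8.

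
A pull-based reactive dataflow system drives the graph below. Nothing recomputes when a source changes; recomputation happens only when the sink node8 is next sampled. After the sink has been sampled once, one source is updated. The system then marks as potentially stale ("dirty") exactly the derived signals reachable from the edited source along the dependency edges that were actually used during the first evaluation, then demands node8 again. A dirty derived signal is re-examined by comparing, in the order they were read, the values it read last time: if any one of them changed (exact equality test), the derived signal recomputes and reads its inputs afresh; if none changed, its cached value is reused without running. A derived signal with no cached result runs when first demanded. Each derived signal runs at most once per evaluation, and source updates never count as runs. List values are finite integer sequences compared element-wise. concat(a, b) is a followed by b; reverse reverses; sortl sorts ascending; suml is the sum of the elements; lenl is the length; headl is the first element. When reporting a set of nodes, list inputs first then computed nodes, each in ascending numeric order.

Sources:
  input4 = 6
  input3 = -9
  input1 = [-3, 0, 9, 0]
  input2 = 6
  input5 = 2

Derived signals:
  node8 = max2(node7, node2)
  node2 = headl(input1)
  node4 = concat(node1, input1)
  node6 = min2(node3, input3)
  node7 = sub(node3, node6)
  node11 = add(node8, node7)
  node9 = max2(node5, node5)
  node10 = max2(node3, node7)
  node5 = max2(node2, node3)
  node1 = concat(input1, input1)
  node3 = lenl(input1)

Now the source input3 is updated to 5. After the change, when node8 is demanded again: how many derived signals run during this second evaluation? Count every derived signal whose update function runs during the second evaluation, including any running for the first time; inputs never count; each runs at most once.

Derived signals that run: node6, node7, node8 — 3 in total.

First evaluation (everything demanded from the output):
  node2 = headl([-3, 0, 9, 0]) = -3
  node3 = lenl([-3, 0, 9, 0]) = 4
  node6 = min2(4, -9) = -9
  node7 = sub(4, -9) = 13
  node8 = max2(13, -3) = 13

Propagation after the edit:
  node6: runs — input3 -9->5; result 4.
  node7: runs — node6 -9->4; result 0.
  node8: runs — node7 13->0; result 0.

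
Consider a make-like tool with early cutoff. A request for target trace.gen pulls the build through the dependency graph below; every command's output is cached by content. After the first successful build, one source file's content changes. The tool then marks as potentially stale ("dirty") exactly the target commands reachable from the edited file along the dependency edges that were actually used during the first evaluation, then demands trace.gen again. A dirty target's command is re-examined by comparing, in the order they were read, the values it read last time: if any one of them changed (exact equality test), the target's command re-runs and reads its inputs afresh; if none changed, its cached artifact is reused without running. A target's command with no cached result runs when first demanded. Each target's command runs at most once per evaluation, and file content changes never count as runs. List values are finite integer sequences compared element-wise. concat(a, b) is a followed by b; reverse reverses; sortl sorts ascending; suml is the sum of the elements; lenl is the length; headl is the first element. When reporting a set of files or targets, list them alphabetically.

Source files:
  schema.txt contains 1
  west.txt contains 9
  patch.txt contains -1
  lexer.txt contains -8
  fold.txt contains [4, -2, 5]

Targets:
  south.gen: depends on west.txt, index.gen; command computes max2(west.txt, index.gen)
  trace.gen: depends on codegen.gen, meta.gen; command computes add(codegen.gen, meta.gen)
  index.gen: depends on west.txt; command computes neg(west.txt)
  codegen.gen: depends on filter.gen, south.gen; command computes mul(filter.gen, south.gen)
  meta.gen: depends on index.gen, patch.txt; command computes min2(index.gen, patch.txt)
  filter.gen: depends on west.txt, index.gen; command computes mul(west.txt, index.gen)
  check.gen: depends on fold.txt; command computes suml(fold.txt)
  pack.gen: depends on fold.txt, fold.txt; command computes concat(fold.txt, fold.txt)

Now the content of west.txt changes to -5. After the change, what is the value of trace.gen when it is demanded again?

Demanding trace.gen again yields -126.

First demand of the output computes:
  index.gen = neg(9) = -9
  filter.gen = mul(9, -9) = -81
  meta.gen = min2(-9, -1) = -9
  south.gen = max2(9, -9) = 9
  codegen.gen = mul(-81, 9) = -729
  trace.gen = add(-729, -9) = -738

After the edit, cleaning proceeds:
  index.gen: a read changed (west.txt 9->-5) — executes, giving 5.
  filter.gen: a read changed (west.txt 9->-5; index.gen -9->5) — executes, giving -25.
  meta.gen: a read changed (index.gen -9->5) — executes, giving -1.
  south.gen: a read changed (west.txt 9->-5; index.gen -9->5) — executes, giving 5.
  codegen.gen: a read changed (filter.gen -81->-25; south.gen 9->5) — executes, giving -125.
  trace.gen: a read changed (codegen.gen -729->-125; meta.gen -9->-1) — executes, giving -126.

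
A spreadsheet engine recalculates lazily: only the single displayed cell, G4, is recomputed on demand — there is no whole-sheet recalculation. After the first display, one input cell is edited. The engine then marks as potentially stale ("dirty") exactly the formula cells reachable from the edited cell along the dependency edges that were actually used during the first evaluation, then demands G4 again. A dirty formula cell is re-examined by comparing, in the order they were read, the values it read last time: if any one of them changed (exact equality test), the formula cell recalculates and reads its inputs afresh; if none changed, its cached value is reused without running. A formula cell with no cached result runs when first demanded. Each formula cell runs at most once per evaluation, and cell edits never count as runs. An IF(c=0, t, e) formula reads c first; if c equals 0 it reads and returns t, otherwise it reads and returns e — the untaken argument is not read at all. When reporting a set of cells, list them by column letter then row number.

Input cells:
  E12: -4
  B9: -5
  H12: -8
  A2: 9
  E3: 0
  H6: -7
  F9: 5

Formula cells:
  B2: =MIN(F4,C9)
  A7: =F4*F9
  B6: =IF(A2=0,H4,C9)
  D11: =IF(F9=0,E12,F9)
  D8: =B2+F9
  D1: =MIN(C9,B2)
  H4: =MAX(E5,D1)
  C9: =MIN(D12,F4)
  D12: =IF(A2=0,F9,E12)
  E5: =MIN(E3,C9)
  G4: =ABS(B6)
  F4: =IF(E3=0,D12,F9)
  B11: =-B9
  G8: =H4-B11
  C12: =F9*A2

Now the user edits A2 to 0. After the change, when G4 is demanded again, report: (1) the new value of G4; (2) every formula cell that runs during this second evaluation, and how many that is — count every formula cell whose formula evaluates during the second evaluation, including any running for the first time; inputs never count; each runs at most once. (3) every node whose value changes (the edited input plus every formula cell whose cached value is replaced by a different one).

First evaluation (everything demanded from the output):
  D12 = IF(A2=0: A2=9 -> else branch E12) = -4
  F4 = IF(E3=0: E3=0 -> then branch D12) = -4
  C9 = MIN(-4, -4) = -4
  B6 = IF(A2=0: A2=9 -> else branch C9) = -4
  G4 = ABS(-4) = 4

Propagation after the edit:
  D12: runs — A2 9->0; result 5.
  F4: runs — D12 -4->5; result 5.
  C9: runs — D12 -4->5; F4 -4->5; result 5.
  B2: demanded for the first time — runs, produces 5.
  D1: demanded for the first time — runs, produces 5.
  E5: demanded for the first time — runs, produces 0.
  H4: demanded for the first time — runs, produces 5.
  B6: runs — A2 9->0; C9 -4->5; result 5.
  G4: runs — B6 -4->5; result 5.

Key observation: a condition flipped, so demand reaches new nodes — B2, D1, E5, H4 run for the first time.

New value of G4: 5.
Formula cells that run: B2, B6, C9, D1, D12, E5, F4, G4, H4 — 9 in total.
Values that change: A2, B6, C9, D12, F4, G4.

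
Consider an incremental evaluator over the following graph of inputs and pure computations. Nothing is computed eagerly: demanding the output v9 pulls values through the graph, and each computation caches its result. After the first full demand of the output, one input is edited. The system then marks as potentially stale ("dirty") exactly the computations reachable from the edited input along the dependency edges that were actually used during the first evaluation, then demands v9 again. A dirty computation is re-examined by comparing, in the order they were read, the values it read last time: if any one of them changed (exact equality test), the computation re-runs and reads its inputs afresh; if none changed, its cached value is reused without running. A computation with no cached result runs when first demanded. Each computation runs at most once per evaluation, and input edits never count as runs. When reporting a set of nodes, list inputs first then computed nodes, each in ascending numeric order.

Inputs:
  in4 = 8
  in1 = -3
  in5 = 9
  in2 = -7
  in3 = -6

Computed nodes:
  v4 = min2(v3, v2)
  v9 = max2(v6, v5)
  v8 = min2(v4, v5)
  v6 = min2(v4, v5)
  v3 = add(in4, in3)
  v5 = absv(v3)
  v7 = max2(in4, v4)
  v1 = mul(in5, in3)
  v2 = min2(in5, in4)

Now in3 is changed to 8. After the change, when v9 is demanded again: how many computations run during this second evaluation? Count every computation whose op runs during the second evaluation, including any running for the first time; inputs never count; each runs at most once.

Initial pass — values computed on the first demand:
  v2 = min2(9, 8) = 8
  v3 = add(8, -6) = 2
  v4 = min2(2, 8) = 2
  v5 = absv(2) = 2
  v6 = min2(2, 2) = 2
  v9 = max2(2, 2) = 2

Second demand — change propagation:
  v3: re-runs because in3 -6->8; new result 16.
  v4: re-runs because v3 2->16; new result 8.
  v5: re-runs because v3 2->16; new result 16.
  v6: re-runs because v4 2->8; v5 2->16; new result 8.
  v9: re-runs because v6 2->8; v5 2->16; new result 16.

Run set: v3, v4, v5, v6, v9 (5 run).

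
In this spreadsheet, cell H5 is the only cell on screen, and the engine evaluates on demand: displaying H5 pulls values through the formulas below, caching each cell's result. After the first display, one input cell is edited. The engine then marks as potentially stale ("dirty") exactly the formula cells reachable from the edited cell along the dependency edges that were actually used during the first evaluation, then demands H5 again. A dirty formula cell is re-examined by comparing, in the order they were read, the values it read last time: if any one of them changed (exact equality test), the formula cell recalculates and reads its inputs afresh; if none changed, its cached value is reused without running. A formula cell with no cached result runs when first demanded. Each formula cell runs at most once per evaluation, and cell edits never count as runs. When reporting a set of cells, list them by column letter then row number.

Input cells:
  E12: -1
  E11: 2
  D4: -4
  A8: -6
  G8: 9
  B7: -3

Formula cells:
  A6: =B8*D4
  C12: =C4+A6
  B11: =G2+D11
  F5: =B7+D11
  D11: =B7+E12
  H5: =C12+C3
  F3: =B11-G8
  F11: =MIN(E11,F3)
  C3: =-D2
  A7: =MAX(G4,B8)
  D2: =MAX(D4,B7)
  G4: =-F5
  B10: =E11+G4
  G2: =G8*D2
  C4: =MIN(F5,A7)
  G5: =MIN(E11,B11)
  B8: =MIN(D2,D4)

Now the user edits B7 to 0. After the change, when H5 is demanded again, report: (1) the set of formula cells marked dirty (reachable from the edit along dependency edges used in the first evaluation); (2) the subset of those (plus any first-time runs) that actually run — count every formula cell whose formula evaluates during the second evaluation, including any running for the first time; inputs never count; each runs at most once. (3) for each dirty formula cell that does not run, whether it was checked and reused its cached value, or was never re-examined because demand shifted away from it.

Initial pass — values computed on the first demand:
  D2 = MAX(-4, -3) = -3
  B8 = MIN(-3, -4) = -4
  A6 = -4 * -4 = 16
  C3 = -(-3) = 3
  D11 = -3 + -1 = -4
  F5 = -3 + -4 = -7
  G4 = -(-7) = 7
  A7 = MAX(7, -4) = 7
  C4 = MIN(-7, 7) = -7
  C12 = -7 + 16 = 9
  H5 = 9 + 3 = 12

Second demand — change propagation:
  D2: re-runs because B7 -3->0; new result 0.
  B8: re-runs because D2 -3->0; new result -4 (unchanged).
  A6: re-examined; everything it read last time is the same (B8 unchanged, D4 unchanged) — cache 16 kept, no run.
  C3: re-runs because D2 -3->0; new result 0.
  D11: re-runs because B7 -3->0; new result -1.
  F5: re-runs because B7 -3->0; D11 -4->-1; new result -1.
  G4: re-runs because F5 -7->-1; new result 1.
  A7: re-runs because G4 7->1; new result 1.
  C4: re-runs because F5 -7->-1; A7 7->1; new result -1.
  C12: re-runs because C4 -7->-1; new result 15.
  H5: re-runs because C12 9->15; C3 3->0; new result 15.

The important point: at A6 every value read last time is unchanged, so the dirty flag clears without a run.

Dirty set: A6, A7, B8, C3, C4, C12, D2, D11, F5, G4, H5.
Run set: A7, B8, C3, C4, C12, D2, D11, F5, G4, H5 (10 run).
Re-examined without running (cache reused): A6.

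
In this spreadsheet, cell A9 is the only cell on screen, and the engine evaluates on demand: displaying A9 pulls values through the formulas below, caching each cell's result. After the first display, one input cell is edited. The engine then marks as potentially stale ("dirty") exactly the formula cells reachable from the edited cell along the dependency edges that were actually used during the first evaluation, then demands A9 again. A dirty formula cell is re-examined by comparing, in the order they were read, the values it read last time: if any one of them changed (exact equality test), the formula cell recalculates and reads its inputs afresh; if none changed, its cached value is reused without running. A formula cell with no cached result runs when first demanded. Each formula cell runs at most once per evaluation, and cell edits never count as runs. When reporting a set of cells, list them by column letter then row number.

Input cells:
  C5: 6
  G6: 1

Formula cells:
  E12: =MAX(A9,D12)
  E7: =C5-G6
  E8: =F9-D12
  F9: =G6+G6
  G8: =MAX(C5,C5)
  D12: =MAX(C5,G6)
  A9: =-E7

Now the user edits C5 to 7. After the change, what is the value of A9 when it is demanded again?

A9 now evaluates to -6.

Initial pass — values computed on the first demand:
  E7 = 6 - 1 = 5
  A9 = -(5) = -5

Second demand — change propagation:
  E7: re-runs because C5 6->7; new result 6.
  A9: re-runs because E7 5->6; new result -6.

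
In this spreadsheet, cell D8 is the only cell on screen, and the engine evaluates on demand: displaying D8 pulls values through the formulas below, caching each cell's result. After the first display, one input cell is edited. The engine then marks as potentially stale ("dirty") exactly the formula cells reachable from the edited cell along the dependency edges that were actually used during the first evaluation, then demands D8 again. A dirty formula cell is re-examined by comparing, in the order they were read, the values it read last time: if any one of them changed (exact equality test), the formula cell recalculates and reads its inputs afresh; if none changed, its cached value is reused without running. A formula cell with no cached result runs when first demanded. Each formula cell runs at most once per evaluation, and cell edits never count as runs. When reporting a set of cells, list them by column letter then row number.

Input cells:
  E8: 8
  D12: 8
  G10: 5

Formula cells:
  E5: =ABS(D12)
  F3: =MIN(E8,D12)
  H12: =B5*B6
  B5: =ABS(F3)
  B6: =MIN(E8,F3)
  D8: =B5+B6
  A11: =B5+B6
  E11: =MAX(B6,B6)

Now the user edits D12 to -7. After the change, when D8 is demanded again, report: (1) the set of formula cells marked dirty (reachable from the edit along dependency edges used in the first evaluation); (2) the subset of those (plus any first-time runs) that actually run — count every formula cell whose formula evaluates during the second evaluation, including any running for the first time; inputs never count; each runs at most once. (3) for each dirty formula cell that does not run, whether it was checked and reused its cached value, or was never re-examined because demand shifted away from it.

Dirty set: B5, B6, D8, F3.
Run set: B5, B6, D8, F3 (4 run).
All dirty formula cells ended up running.

Initial pass — values computed on the first demand:
  F3 = MIN(8, 8) = 8
  B5 = ABS(8) = 8
  B6 = MIN(8, 8) = 8
  D8 = 8 + 8 = 16

Second demand — change propagation:
  F3: re-runs because D12 8->-7; new result -7.
  B5: re-runs because F3 8->-7; new result 7.
  B6: re-runs because F3 8->-7; new result -7.
  D8: re-runs because B5 8->7; B6 8->-7; new result 0.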